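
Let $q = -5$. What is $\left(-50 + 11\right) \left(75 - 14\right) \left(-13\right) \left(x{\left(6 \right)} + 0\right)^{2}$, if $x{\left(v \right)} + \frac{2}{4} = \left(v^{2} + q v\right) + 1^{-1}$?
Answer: $\frac{5226663}{4} \approx 1.3067 \cdot 10^{6}$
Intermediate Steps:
$x{\left(v \right)} = \frac{1}{2} + v^{2} - 5 v$ ($x{\left(v \right)} = - \frac{1}{2} + \left(\left(v^{2} - 5 v\right) + 1^{-1}\right) = - \frac{1}{2} + \left(\left(v^{2} - 5 v\right) + 1\right) = - \frac{1}{2} + \left(1 + v^{2} - 5 v\right) = \frac{1}{2} + v^{2} - 5 v$)
$\left(-50 + 11\right) \left(75 - 14\right) \left(-13\right) \left(x{\left(6 \right)} + 0\right)^{2} = \left(-50 + 11\right) \left(75 - 14\right) \left(-13\right) \left(\left(\frac{1}{2} + 6^{2} - 30\right) + 0\right)^{2} = \left(-39\right) 61 \left(-13\right) \left(\left(\frac{1}{2} + 36 - 30\right) + 0\right)^{2} = \left(-2379\right) \left(-13\right) \left(\frac{13}{2} + 0\right)^{2} = 30927 \left(\frac{13}{2}\right)^{2} = 30927 \cdot \frac{169}{4} = \frac{5226663}{4}$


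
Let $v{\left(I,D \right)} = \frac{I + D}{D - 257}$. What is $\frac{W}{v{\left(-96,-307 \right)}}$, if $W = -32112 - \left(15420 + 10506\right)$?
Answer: $- \frac{32733432}{403} \approx -81224.0$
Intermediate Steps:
$v{\left(I,D \right)} = \frac{D + I}{-257 + D}$
$W = -58038$ ($W = -32112 - 25926 = -58038$)
$\frac{W}{v{\left(-96,-307 \right)}} = - \frac{58038}{\frac{1}{-257 - 307} \left(-307 - 96\right)} = - \frac{58038}{\frac{1}{-564} \left(-403\right)} = - \frac{58038}{\left(- \frac{1}{564}\right) \left(-403\right)} = - \frac{58038}{\frac{403}{564}} = \left(-58038\right) \frac{564}{403} = - \frac{32733432}{403}$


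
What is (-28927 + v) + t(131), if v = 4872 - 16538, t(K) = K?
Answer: -40462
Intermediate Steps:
v = -11666
(-28927 + v) + t(131) = (-28927 - 11666) + 131 = -40593 + 131 = -40462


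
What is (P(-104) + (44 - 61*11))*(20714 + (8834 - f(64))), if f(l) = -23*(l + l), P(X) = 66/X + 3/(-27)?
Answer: -2386415555/117 ≈ -2.0397e+7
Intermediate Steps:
P(X) = -1/9 + 66/X (P(X) = 66/X + 3*(-1/27) = 66/X - 1/9 = -1/9 + 66/X)
f(l) = -46*l
(P(-104) + (44 - 61*11))*(20714 + (8834 - f(64))) = ((1/9)*(594 - 1*(-104))/(-104) + (44 - 61*11))*(20714 + (8834 - (-46)*64)) = ((1/9)*(-1/104)*(594 + 104) + (44 - 671))*(20714 + (8834 - 1*(-2944))) = ((1/9)*(-1/104)*698 - 627)*(20714 + (8834 + 2944)) = (-349/468 - 627)*(20714 + 11778) = -293785/468*32492 = -2386415555/117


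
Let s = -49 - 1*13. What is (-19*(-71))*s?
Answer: -83638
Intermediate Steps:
s = -62 (s = -49 - 13 = -62)
(-19*(-71))*s = -19*(-71)*(-62) = 1349*(-62) = -83638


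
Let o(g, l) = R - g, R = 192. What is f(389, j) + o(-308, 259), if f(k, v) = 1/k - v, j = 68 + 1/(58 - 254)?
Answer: 32937993/76244 ≈ 432.01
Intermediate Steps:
j = 13327/196 (j = 68 + 1/(-196) = 68 - 1/196 = 13327/196 ≈ 67.995)
o(g, l) = 192 - g
f(389, j) + o(-308, 259) = (1/389 - 1*13327/196) + (192 - 1*(-308)) = (1/389 - 13327/196) + (192 + 308) = -5184007/76244 + 500 = 32937993/76244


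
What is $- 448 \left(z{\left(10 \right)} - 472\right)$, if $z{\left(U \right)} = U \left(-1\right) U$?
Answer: $256256$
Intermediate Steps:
$z{\left(U \right)} = - U^{2}$ ($z{\left(U \right)} = - U U = - U^{2}$)
$- 448 \left(z{\left(10 \right)} - 472\right) = - 448 \left(- 10^{2} - 472\right) = - 448 \left(\left(-1\right) 100 - 472\right) = - 448 \left(-100 - 472\right) = \left(-448\right) \left(-572\right) = 256256$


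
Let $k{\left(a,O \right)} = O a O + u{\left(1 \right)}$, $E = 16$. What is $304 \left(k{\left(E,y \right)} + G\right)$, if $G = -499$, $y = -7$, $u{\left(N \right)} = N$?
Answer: $86944$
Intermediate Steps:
$k{\left(a,O \right)} = 1 + a O^{2}$ ($k{\left(a,O \right)} = O a O + 1 = a O^{2} + 1 = 1 + a O^{2}$)
$304 \left(k{\left(E,y \right)} + G\right) = 304 \left(\left(1 + 16 \left(-7\right)^{2}\right) - 499\right) = 304 \left(\left(1 + 16 \cdot 49\right) - 499\right) = 304 \left(\left(1 + 784\right) - 499\right) = 304 \left(785 - 499\right) = 304 \cdot 286 = 86944$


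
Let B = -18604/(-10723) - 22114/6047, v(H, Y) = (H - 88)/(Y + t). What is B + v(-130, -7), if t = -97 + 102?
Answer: 6943145895/64841981 ≈ 107.08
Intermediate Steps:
t = 5
v(H, Y) = (-88 + H)/(5 + Y) (v(H, Y) = (H - 88)/(Y + 5) = (-88 + H)/(5 + Y))
B = -124630034/64841981 (B = -18604*(-1/10723) - 22114*1/6047 = 18604/10723 - 22114/6047 = -124630034/64841981 ≈ -1.9221)
B + v(-130, -7) = -124630034/64841981 + (-88 - 130)/(5 - 7) = -124630034/64841981 - 218/(-2) = -124630034/64841981 - ½*(-218) = -124630034/64841981 + 109 = 6943145895/64841981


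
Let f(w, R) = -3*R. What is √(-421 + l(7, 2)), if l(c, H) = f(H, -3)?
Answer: 2*I*√103 ≈ 20.298*I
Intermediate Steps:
l(c, H) = 9 (l(c, H) = -3*(-3) = 9)
√(-421 + l(7, 2)) = √(-421 + 9) = √(-412) = 2*I*√103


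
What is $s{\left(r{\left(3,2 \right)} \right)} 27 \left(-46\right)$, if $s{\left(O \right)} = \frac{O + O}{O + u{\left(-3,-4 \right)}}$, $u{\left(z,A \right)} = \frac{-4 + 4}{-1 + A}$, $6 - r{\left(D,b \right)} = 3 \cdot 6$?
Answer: $-2484$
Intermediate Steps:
$r{\left(D,b \right)} = -12$ ($r{\left(D,b \right)} = 6 - 3 \cdot 6 = 6 - 18 = -12$)
$u{\left(z,A \right)} = 0$ ($u{\left(z,A \right)} = \frac{0}{-1 + A} = 0$)
$s{\left(O \right)} = 2$ ($s{\left(O \right)} = \frac{O + O}{O + 0} = \frac{2 O}{O} = 2$)
$s{\left(r{\left(3,2 \right)} \right)} 27 \left(-46\right) = 2 \cdot 27 \left(-46\right) = 54 \left(-46\right) = -2484$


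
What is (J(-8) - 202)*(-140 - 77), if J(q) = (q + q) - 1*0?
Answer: 47306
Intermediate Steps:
J(q) = 2*q (J(q) = 2*q + 0 = 2*q)
(J(-8) - 202)*(-140 - 77) = (2*(-8) - 202)*(-140 - 77) = (-16 - 202)*(-217) = -218*(-217) = 47306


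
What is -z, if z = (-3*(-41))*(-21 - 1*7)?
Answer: 3444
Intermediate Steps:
z = -3444 (z = 123*(-21 - 7) = 123*(-28) = -3444)
-z = -1*(-3444) = 3444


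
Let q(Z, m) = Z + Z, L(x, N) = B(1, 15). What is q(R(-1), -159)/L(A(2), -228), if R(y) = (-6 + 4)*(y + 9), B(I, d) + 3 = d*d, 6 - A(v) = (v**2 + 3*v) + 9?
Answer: -16/111 ≈ -0.14414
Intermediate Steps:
A(v) = -3 - v**2 - 3*v (A(v) = 6 - ((v**2 + 3*v) + 9) = 6 - (9 + v**2 + 3*v) = 6 + (-9 - v**2 - 3*v) = -3 - v**2 - 3*v)
B(I, d) = -3 + d**2 (B(I, d) = -3 + d*d = -3 + d**2)
R(y) = -18 - 2*y (R(y) = -2*(9 + y) = -18 - 2*y)
L(x, N) = 222 (L(x, N) = -3 + 15**2 = -3 + 225 = 222)
q(Z, m) = 2*Z
q(R(-1), -159)/L(A(2), -228) = (2*(-18 - 2*(-1)))/222 = (2*(-18 + 2))*(1/222) = (2*(-16))*(1/222) = -32*1/222 = -16/111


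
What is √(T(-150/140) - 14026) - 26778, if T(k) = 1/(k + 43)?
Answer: -26778 + 4*I*√302057286/587 ≈ -26778.0 + 118.43*I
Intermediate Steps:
T(k) = 1/(43 + k)
√(T(-150/140) - 14026) - 26778 = √(1/(43 - 150/140) - 14026) - 26778 = √(1/(43 - 150*1/140) - 14026) - 26778 = √(1/(43 - 15/14) - 14026) - 26778 = √(1/(587/14) - 14026) - 26778 = √(14/587 - 14026) - 26778 = √(-8233248/587) - 26778 = 4*I*√302057286/587 - 26778 = -26778 + 4*I*√302057286/587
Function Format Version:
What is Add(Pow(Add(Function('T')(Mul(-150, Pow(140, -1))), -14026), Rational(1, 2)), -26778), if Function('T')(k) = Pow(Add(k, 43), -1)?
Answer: Add(-26778, Mul(Rational(4, 587), I, Pow(302057286, Rational(1, 2)))) ≈ Add(-26778., Mul(118.43, I))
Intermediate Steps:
Function('T')(k) = Pow(Add(43, k), -1)
Add(Pow(Add(Function('T')(Mul(-150, Pow(140, -1))), -14026), Rational(1, 2)), -26778) = Add(Pow(Add(Pow(Add(43, Mul(-150, Pow(140, -1))), -1), -14026), Rational(1, 2)), -26778) = Add(Pow(Add(Pow(Add(43, Mul(-150, Rational(1, 140))), -1), -14026), Rational(1, 2)), -26778) = Add(Pow(Add(Pow(Add(43, Rational(-15, 14)), -1), -14026), Rational(1, 2)), -26778) = Add(Pow(Add(Pow(Rational(587, 14), -1), -14026), Rational(1, 2)), -26778) = Add(Pow(Add(Rational(14, 587), -14026), Rational(1, 2)), -26778) = Add(Pow(Rational(-8233248, 587), Rational(1, 2)), -26778) = Add(Mul(Rational(4, 587), I, Pow(302057286, Rational(1, 2))), -26778) = Add(-26778, Mul(Rational(4, 587), I, Pow(302057286, Rational(1, 2))))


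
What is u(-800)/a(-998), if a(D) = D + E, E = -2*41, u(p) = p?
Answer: 20/27 ≈ 0.74074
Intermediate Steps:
E = -82
a(D) = -82 + D (a(D) = D - 82 = -82 + D)
u(-800)/a(-998) = -800/(-82 - 998) = -800/(-1080) = -800*(-1/1080) = 20/27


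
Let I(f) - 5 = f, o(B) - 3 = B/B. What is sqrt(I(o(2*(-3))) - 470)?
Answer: I*sqrt(461) ≈ 21.471*I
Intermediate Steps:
o(B) = 4 (o(B) = 3 + B/B = 3 + 1 = 4)
I(f) = 5 + f
sqrt(I(o(2*(-3))) - 470) = sqrt((5 + 4) - 470) = sqrt(9 - 470) = sqrt(-461) = I*sqrt(461)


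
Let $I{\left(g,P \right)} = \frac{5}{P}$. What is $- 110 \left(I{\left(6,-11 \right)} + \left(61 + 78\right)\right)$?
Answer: $-15240$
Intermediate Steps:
$- 110 \left(I{\left(6,-11 \right)} + \left(61 + 78\right)\right) = - 110 \left(\frac{5}{-11} + \left(61 + 78\right)\right) = - 110 \left(5 \left(- \frac{1}{11}\right) + 139\right) = - 110 \left(- \frac{5}{11} + 139\right) = \left(-110\right) \frac{1524}{11} = -15240$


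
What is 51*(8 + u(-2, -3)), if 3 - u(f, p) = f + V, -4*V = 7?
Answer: 3009/4 ≈ 752.25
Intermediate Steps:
V = -7/4 (V = -¼*7 = -7/4 ≈ -1.7500)
u(f, p) = 19/4 - f (u(f, p) = 3 - (f - 7/4) = 3 - (-7/4 + f) = 3 + (7/4 - f) = 19/4 - f)
51*(8 + u(-2, -3)) = 51*(8 + (19/4 - 1*(-2))) = 51*(8 + (19/4 + 2)) = 51*(8 + 27/4) = 51*(59/4) = 3009/4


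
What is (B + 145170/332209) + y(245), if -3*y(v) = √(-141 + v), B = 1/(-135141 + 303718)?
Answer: 24472655299/56002796593 - 2*√26/3 ≈ -2.9624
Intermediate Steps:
B = 1/168577 ≈ 5.9320e-6
y(v) = -√(-141 + v)/3
(B + 145170/332209) + y(245) = (1/168577 + 145170/332209) - √(-141 + 245)/3 = (1/168577 + 145170*(1/332209)) - 2*√26/3 = (1/168577 + 145170/332209) - 2*√26/3 = 24472655299/56002796593 - 2*√26/3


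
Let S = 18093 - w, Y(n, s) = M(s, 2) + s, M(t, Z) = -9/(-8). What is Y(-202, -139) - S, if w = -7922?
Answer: -209223/8 ≈ -26153.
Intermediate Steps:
M(t, Z) = 9/8 (M(t, Z) = -9*(-⅛) = 9/8)
Y(n, s) = 9/8 + s
S = 26015 (S = 18093 - 1*(-7922) = 18093 + 7922 = 26015)
Y(-202, -139) - S = (9/8 - 139) - 1*26015 = -1103/8 - 26015 = -209223/8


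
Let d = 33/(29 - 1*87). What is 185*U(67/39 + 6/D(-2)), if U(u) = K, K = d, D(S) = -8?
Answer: -6105/58 ≈ -105.26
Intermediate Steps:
d = -33/58 (d = 33/(29 - 87) = 33/(-58) = 33*(-1/58) = -33/58 ≈ -0.56897)
K = -33/58 ≈ -0.56897
U(u) = -33/58
185*U(67/39 + 6/D(-2)) = 185*(-33/58) = -6105/58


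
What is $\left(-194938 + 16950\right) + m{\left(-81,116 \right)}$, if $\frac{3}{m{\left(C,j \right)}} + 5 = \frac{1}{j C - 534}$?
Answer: $- \frac{8837311978}{49651} \approx -1.7799 \cdot 10^{5}$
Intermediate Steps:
$m{\left(C,j \right)} = \frac{3}{-5 + \frac{1}{-534 + C j}}$ ($m{\left(C,j \right)} = \frac{3}{-5 + \frac{1}{j C - 534}} = \frac{3}{-5 + \frac{1}{C j - 534}} = \frac{3}{-5 + \frac{1}{-534 + C j}}$)
$\left(-194938 + 16950\right) + m{\left(-81,116 \right)} = \left(-194938 + 16950\right) + \frac{3 \left(534 - \left(-81\right) 116\right)}{-2671 + 5 \left(-81\right) 116} = -177988 + \frac{3 \left(534 + 9396\right)}{-2671 - 46980} = -177988 + 3 \frac{1}{-49651} \cdot 9930 = -177988 + 3 \left(- \frac{1}{49651}\right) 9930 = -177988 - \frac{29790}{49651} = - \frac{8837311978}{49651}$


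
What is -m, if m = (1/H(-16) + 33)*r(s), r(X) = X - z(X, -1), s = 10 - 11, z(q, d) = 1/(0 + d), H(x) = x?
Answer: 0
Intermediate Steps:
z(q, d) = 1/d
s = -1
r(X) = 1 + X (r(X) = X - 1/(-1) = X - 1*(-1) = X + 1 = 1 + X)
m = 0 (m = (1/(-16) + 33)*(1 - 1) = (-1/16 + 33)*0 = (527/16)*0 = 0)
-m = -1*0 = 0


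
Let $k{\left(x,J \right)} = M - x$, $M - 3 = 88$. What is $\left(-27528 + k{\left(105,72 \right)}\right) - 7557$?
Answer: $-35099$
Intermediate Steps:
$M = 91$ ($M = 3 + 88 = 91$)
$k{\left(x,J \right)} = 91 - x$
$\left(-27528 + k{\left(105,72 \right)}\right) - 7557 = \left(-27528 + \left(91 - 105\right)\right) - 7557 = \left(-27528 - 14\right) - 7557 = -27542 - 7557 = -35099$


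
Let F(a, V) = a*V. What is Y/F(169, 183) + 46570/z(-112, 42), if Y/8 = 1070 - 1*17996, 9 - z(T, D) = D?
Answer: -37044586/26169 ≈ -1415.6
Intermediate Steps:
z(T, D) = 9 - D
Y = -135408 (Y = 8*(1070 - 1*17996) = 8*(1070 - 17996) = 8*(-16926) = -135408)
F(a, V) = V*a
Y/F(169, 183) + 46570/z(-112, 42) = -135408/(183*169) + 46570/(9 - 1*42) = -135408/30927 + 46570/(9 - 42) = -135408*1/30927 + 46570/(-33) = -3472/793 + 46570*(-1/33) = -3472/793 - 46570/33 = -37044586/26169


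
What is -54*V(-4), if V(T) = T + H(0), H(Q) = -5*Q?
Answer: 216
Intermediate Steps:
V(T) = T (V(T) = T - 5*0 = T + 0 = T)
-54*V(-4) = -54*(-4) = 216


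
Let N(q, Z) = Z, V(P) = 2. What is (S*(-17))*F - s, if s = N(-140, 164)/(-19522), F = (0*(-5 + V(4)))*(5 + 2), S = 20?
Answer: 82/9761 ≈ 0.0084008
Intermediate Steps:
F = 0 (F = (0*(-5 + 2))*(5 + 2) = (0*(-3))*7 = 0*7 = 0)
s = -82/9761 (s = 164/(-19522) = 164*(-1/19522) = -82/9761 ≈ -0.0084008)
(S*(-17))*F - s = (20*(-17))*0 - 1*(-82/9761) = -340*0 + 82/9761 = 0 + 82/9761 = 82/9761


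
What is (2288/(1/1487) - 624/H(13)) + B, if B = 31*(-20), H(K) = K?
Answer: 3401588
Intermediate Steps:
B = -620
(2288/(1/1487) - 624/H(13)) + B = (2288/(1/1487) - 624/13) - 620 = (2288/(1/1487) - 624*1/13) - 620 = (2288*1487 - 48) - 620 = (3402256 - 48) - 620 = 3402208 - 620 = 3401588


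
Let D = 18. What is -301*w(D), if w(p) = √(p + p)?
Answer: -1806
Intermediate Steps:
w(p) = √2*√p (w(p) = √(2*p) = √2*√p)
-301*w(D) = -301*√2*√18 = -301*√2*3*√2 = -301*6 = -1806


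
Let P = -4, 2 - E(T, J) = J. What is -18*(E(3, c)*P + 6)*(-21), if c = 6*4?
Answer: 35532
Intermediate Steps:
c = 24
E(T, J) = 2 - J
-18*(E(3, c)*P + 6)*(-21) = -18*((2 - 1*24)*(-4) + 6)*(-21) = -18*((2 - 24)*(-4) + 6)*(-21) = -18*(-22*(-4) + 6)*(-21) = -18*(88 + 6)*(-21) = -18*94*(-21) = -1692*(-21) = 35532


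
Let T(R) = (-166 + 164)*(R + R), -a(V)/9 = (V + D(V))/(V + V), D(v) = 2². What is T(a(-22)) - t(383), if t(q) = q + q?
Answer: -8264/11 ≈ -751.27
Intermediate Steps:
D(v) = 4
a(V) = -9*(4 + V)/(2*V) (a(V) = -9*(V + 4)/(V + V) = -9*(4 + V)/(2*V))
t(q) = 2*q
T(R) = -4*R
T(a(-22)) - t(383) = -4*(-9/2 - 18/(-22)) - 2*383 = -4*(-9/2 - 18*(-1/22)) - 1*766 = -4*(-9/2 + 9/11) - 766 = -4*(-81/22) - 766 = 162/11 - 766 = -8264/11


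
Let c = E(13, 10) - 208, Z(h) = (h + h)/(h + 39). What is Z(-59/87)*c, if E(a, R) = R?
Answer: 11682/1667 ≈ 7.0078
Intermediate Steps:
Z(h) = 2*h/(39 + h) (Z(h) = (2*h)/(39 + h) = 2*h/(39 + h))
c = -198 (c = 10 - 208 = -198)
Z(-59/87)*c = (2*(-59/87)/(39 - 59/87))*(-198) = (2*(-59/87)/(3334/87))*(-198) = (2*(-59/87)*(87/3334))*(-198) = -59/1667*(-198) = 11682/1667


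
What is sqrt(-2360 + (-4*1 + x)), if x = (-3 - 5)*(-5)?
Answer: 2*I*sqrt(581) ≈ 48.208*I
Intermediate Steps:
x = 40 (x = -8*(-5) = 40)
sqrt(-2360 + (-4*1 + x)) = sqrt(-2360 + (-4*1 + 40)) = sqrt(-2360 + (-4 + 40)) = sqrt(-2360 + 36) = sqrt(-2324) = 2*I*sqrt(581)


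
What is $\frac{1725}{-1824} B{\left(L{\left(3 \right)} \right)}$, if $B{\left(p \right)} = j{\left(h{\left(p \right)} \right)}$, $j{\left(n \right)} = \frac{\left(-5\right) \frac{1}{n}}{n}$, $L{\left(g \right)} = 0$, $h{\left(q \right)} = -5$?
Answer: $\frac{115}{608} \approx 0.18914$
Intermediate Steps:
$j{\left(n \right)} = - \frac{5}{n^{2}}$
$B{\left(p \right)} = - \frac{1}{5}$ ($B{\left(p \right)} = - \frac{5}{25} = \left(-5\right) \frac{1}{25} = - \frac{1}{5}$)
$\frac{1725}{-1824} B{\left(L{\left(3 \right)} \right)} = \frac{1725}{-1824} \left(- \frac{1}{5}\right) = 1725 \left(- \frac{1}{1824}\right) \left(- \frac{1}{5}\right) = \left(- \frac{575}{608}\right) \left(- \frac{1}{5}\right) = \frac{115}{608}$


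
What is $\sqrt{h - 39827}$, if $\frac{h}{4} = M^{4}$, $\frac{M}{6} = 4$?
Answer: $\sqrt{1287277} \approx 1134.6$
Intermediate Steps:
$M = 24$ ($M = 6 \cdot 4 = 24$)
$h = 1327104$ ($h = 4 \cdot 24^{4} = 4 \cdot 331776 = 1327104$)
$\sqrt{h - 39827} = \sqrt{1327104 - 39827} = \sqrt{1287277}$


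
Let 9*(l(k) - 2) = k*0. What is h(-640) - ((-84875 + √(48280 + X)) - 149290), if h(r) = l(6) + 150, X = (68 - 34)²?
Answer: 234317 - 2*√12359 ≈ 2.3409e+5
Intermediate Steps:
l(k) = 2 (l(k) = 2 + (k*0)/9 = 2 + (⅑)*0 = 2 + 0 = 2)
X = 1156 (X = 34² = 1156)
h(r) = 152 (h(r) = 2 + 150 = 152)
h(-640) - ((-84875 + √(48280 + X)) - 149290) = 152 - ((-84875 + √(48280 + 1156)) - 149290) = 152 - ((-84875 + √49436) - 149290) = 152 - ((-84875 + 2*√12359) - 149290) = 152 - (-234165 + 2*√12359) = 152 + (234165 - 2*√12359) = 234317 - 2*√12359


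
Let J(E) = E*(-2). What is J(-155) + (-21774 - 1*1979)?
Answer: -23443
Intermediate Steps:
J(E) = -2*E
J(-155) + (-21774 - 1*1979) = -2*(-155) + (-21774 - 1*1979) = 310 + (-21774 - 1979) = 310 - 23753 = -23443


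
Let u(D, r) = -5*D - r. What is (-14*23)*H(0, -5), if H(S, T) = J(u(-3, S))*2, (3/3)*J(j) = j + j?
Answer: -19320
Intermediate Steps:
u(D, r) = -r - 5*D
J(j) = 2*j (J(j) = j + j = 2*j)
H(S, T) = 60 - 4*S (H(S, T) = (2*(-S - 5*(-3)))*2 = (2*(-S + 15))*2 = (2*(15 - S))*2 = (30 - 2*S)*2 = 60 - 4*S)
(-14*23)*H(0, -5) = (-14*23)*(60 - 4*0) = -322*(60 + 0) = -322*60 = -19320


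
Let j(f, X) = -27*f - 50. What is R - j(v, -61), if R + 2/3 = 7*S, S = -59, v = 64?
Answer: 4093/3 ≈ 1364.3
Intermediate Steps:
j(f, X) = -50 - 27*f
R = -1241/3 (R = -⅔ + 7*(-59) = -⅔ - 413 = -1241/3 ≈ -413.67)
R - j(v, -61) = -1241/3 - (-50 - 27*64) = -1241/3 - (-50 - 1728) = -1241/3 - 1*(-1778) = -1241/3 + 1778 = 4093/3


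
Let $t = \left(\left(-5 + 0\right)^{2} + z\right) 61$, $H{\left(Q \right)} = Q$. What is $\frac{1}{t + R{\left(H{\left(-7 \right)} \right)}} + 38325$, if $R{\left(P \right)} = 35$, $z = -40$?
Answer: $\frac{33725999}{880} \approx 38325.0$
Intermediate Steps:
$t = -915$ ($t = \left(\left(-5 + 0\right)^{2} - 40\right) 61 = \left(\left(-5\right)^{2} - 40\right) 61 = \left(25 - 40\right) 61 = \left(-15\right) 61 = -915$)
$\frac{1}{t + R{\left(H{\left(-7 \right)} \right)}} + 38325 = \frac{1}{-915 + 35} + 38325 = \frac{1}{-880} + 38325 = - \frac{1}{880} + 38325 = \frac{33725999}{880}$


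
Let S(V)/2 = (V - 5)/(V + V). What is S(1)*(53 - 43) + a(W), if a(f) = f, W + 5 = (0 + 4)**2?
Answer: -29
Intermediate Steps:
S(V) = (-5 + V)/V (S(V) = 2*((V - 5)/(V + V)) = 2*((-5 + V)/((2*V))) = 2*((-5 + V)*(1/(2*V))) = 2*((-5 + V)/(2*V)) = (-5 + V)/V)
W = 11 (W = -5 + (0 + 4)**2 = -5 + 4**2 = -5 + 16 = 11)
S(1)*(53 - 43) + a(W) = ((-5 + 1)/1)*(53 - 43) + 11 = (1*(-4))*10 + 11 = -4*10 + 11 = -40 + 11 = -29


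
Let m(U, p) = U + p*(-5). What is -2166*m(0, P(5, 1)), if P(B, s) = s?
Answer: 10830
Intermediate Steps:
m(U, p) = U - 5*p
-2166*m(0, P(5, 1)) = -2166*(0 - 5*1) = -2166*(0 - 5) = -2166*(-5) = 10830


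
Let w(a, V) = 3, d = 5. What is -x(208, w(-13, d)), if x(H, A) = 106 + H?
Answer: -314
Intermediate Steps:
-x(208, w(-13, d)) = -(106 + 208) = -1*314 = -314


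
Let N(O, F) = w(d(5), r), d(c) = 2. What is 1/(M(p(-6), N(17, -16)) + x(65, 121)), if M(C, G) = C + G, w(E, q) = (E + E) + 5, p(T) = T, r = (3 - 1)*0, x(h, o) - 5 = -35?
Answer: -1/27 ≈ -0.037037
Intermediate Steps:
x(h, o) = -30 (x(h, o) = 5 - 35 = -30)
r = 0 (r = 2*0 = 0)
w(E, q) = 5 + 2*E (w(E, q) = 2*E + 5 = 5 + 2*E)
N(O, F) = 9 (N(O, F) = 5 + 2*2 = 5 + 4 = 9)
1/(M(p(-6), N(17, -16)) + x(65, 121)) = 1/((-6 + 9) - 30) = 1/(3 - 30) = 1/(-27) = -1/27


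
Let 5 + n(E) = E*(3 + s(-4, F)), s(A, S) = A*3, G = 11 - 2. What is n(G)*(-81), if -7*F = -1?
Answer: 6966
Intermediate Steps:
F = ⅐ (F = -⅐*(-1) = ⅐ ≈ 0.14286)
G = 9
s(A, S) = 3*A
n(E) = -5 - 9*E (n(E) = -5 + E*(3 + 3*(-4)) = -5 + E*(3 - 12) = -5 + E*(-9) = -5 - 9*E)
n(G)*(-81) = (-5 - 9*9)*(-81) = (-5 - 81)*(-81) = -86*(-81) = 6966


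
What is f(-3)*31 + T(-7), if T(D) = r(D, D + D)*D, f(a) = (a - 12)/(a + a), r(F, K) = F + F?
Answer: 351/2 ≈ 175.50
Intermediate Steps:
r(F, K) = 2*F
f(a) = (-12 + a)/(2*a) (f(a) = (-12 + a)/((2*a)) = (-12 + a)*(1/(2*a)) = (-12 + a)/(2*a))
T(D) = 2*D² (T(D) = (2*D)*D = 2*D²)
f(-3)*31 + T(-7) = ((½)*(-12 - 3)/(-3))*31 + 2*(-7)² = ((½)*(-⅓)*(-15))*31 + 2*49 = (5/2)*31 + 98 = 155/2 + 98 = 351/2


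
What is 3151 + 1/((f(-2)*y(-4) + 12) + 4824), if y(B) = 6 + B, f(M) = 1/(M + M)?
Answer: 30473323/9671 ≈ 3151.0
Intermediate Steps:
f(M) = 1/(2*M)
3151 + 1/((f(-2)*y(-4) + 12) + 4824) = 3151 + 1/((((½)/(-2))*(6 - 4) + 12) + 4824) = 3151 + 1/((((½)*(-½))*2 + 12) + 4824) = 3151 + 1/((-¼*2 + 12) + 4824) = 3151 + 1/((-½ + 12) + 4824) = 3151 + 1/(23/2 + 4824) = 3151 + 1/(9671/2) = 3151 + 2/9671 = 30473323/9671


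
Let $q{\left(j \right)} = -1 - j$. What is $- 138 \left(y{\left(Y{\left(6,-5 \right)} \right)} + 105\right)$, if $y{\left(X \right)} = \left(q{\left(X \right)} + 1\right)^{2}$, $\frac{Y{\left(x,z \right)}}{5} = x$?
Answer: $-138690$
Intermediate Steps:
$Y{\left(x,z \right)} = 5 x$
$y{\left(X \right)} = X^{2}$ ($y{\left(X \right)} = \left(\left(-1 - X\right) + 1\right)^{2} = \left(- X\right)^{2} = X^{2}$)
$- 138 \left(y{\left(Y{\left(6,-5 \right)} \right)} + 105\right) = - 138 \left(\left(5 \cdot 6\right)^{2} + 105\right) = - 138 \left(30^{2} + 105\right) = - 138 \left(900 + 105\right) = \left(-138\right) 1005 = -138690$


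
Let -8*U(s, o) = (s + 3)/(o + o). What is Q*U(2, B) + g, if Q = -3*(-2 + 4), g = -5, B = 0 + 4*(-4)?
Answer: -655/128 ≈ -5.1172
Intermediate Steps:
B = -16 (B = 0 - 16 = -16)
U(s, o) = -(3 + s)/(16*o) (U(s, o) = -(s + 3)/(8*(o + o)) = -(3 + s)/(8*(2*o)) = -(3 + s)*1/(2*o)/8 = -(3 + s)/(16*o))
Q = -6 (Q = -3*2 = -6)
Q*U(2, B) + g = -3*(-3 - 1*2)/(8*(-16)) - 5 = -3*(-1)*(-3 - 2)/(8*16) - 5 = -3*(-1)*(-5)/(8*16) - 5 = -6*5/256 - 5 = -15/128 - 5 = -655/128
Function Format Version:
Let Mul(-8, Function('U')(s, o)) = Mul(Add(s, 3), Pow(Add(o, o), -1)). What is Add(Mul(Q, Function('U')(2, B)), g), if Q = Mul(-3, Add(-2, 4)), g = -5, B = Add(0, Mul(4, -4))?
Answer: Rational(-655, 128) ≈ -5.1172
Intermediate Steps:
B = -16 (B = Add(0, -16) = -16)
Function('U')(s, o) = Mul(Rational(-1, 16), Pow(o, -1), Add(3, s)) (Function('U')(s, o) = Mul(Rational(-1, 8), Mul(Add(s, 3), Pow(Add(o, o), -1))) = Mul(Rational(-1, 8), Mul(Add(3, s), Pow(Mul(2, o), -1))) = Mul(Rational(-1, 8), Mul(Add(3, s), Mul(Rational(1, 2), Pow(o, -1)))) = Mul(Rational(-1, 8), Mul(Rational(1, 2), Pow(o, -1), Add(3, s))) = Mul(Rational(-1, 16), Pow(o, -1), Add(3, s)))
Q = -6 (Q = Mul(-3, 2) = -6)
Add(Mul(Q, Function('U')(2, B)), g) = Add(Mul(-6, Mul(Rational(1, 16), Pow(-16, -1), Add(-3, Mul(-1, 2)))), -5) = Add(Mul(-6, Mul(Rational(1, 16), Rational(-1, 16), Add(-3, -2))), -5) = Add(Mul(-6, Mul(Rational(1, 16), Rational(-1, 16), -5)), -5) = Add(Mul(-6, Rational(5, 256)), -5) = Add(Rational(-15, 128), -5) = Rational(-655, 128)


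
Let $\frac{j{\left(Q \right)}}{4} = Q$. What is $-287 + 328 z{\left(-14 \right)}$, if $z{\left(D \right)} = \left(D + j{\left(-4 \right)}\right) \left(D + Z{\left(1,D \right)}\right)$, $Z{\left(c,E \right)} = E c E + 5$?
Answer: $-1840367$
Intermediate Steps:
$j{\left(Q \right)} = 4 Q$
$Z{\left(c,E \right)} = 5 + c E^{2}$ ($Z{\left(c,E \right)} = c E^{2} + 5 = 5 + c E^{2}$)
$z{\left(D \right)} = \left(-16 + D\right) \left(5 + D + D^{2}\right)$ ($z{\left(D \right)} = \left(D + 4 \left(-4\right)\right) \left(D + \left(5 + 1 D^{2}\right)\right) = \left(D - 16\right) \left(D + \left(5 + D^{2}\right)\right) = \left(-16 + D\right) \left(5 + D + D^{2}\right)$)
$-287 + 328 z{\left(-14 \right)} = -287 + 328 \left(-80 + \left(-14\right)^{3} - 15 \left(-14\right)^{2} - -154\right) = -287 + 328 \left(-80 - 2744 - 2940 + 154\right) = -287 + 328 \left(-5610\right) = -287 - 1840080 = -1840367$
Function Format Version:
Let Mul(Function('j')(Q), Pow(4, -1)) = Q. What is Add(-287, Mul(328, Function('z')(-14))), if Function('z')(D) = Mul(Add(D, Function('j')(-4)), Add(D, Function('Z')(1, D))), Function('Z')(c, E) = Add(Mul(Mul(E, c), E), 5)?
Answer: -1840367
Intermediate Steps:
Function('j')(Q) = Mul(4, Q)
Function('Z')(c, E) = Add(5, Mul(c, Pow(E, 2))) (Function('Z')(c, E) = Add(Mul(c, Pow(E, 2)), 5) = Add(5, Mul(c, Pow(E, 2))))
Function('z')(D) = Mul(Add(-16, D), Add(5, D, Pow(D, 2))) (Function('z')(D) = Mul(Add(D, Mul(4, -4)), Add(D, Add(5, Mul(1, Pow(D, 2))))) = Mul(Add(D, -16), Add(D, Add(5, Pow(D, 2)))) = Mul(Add(-16, D), Add(5, D, Pow(D, 2))))
Add(-287, Mul(328, Function('z')(-14))) = Add(-287, Mul(328, Add(-80, Pow(-14, 3), Mul(-15, Pow(-14, 2)), Mul(-11, -14)))) = Add(-287, Mul(328, Add(-80, -2744, Mul(-15, 196), 154))) = Add(-287, Mul(328, Add(-80, -2744, -2940, 154))) = Add(-287, Mul(328, -5610)) = Add(-287, -1840080) = -1840367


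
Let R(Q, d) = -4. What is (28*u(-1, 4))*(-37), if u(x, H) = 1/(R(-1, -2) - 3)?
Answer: 148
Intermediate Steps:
u(x, H) = -⅐ (u(x, H) = 1/(-4 - 3) = 1/(-7) = -⅐)
(28*u(-1, 4))*(-37) = (28*(-⅐))*(-37) = -4*(-37) = 148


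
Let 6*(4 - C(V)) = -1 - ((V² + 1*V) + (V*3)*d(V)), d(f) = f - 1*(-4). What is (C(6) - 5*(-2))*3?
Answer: 307/2 ≈ 153.50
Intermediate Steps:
d(f) = 4 + f (d(f) = f + 4 = 4 + f)
C(V) = 25/6 + V/6 + V²/6 + V*(4 + V)/2 (C(V) = 4 - (-1 - ((V² + 1*V) + (V*3)*(4 + V)))/6 = 4 - (-1 - ((V² + V) + (3*V)*(4 + V)))/6 = 4 - (-1 - ((V + V²) + 3*V*(4 + V)))/6 = 4 - (-1 - (V + V² + 3*V*(4 + V)))/6 = 4 - (-1 + (-V - V² - 3*V*(4 + V)))/6 = 4 - (-1 - V - V² - 3*V*(4 + V))/6 = 4 + (⅙ + V/6 + V²/6 + V*(4 + V)/2) = 25/6 + V/6 + V²/6 + V*(4 + V)/2)
(C(6) - 5*(-2))*3 = ((25/6 + (⅔)*6² + (13/6)*6) - 5*(-2))*3 = ((25/6 + (⅔)*36 + 13) + 10)*3 = ((25/6 + 24 + 13) + 10)*3 = (247/6 + 10)*3 = (307/6)*3 = 307/2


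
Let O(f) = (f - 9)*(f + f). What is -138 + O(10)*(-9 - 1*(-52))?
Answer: 722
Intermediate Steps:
O(f) = 2*f*(-9 + f) (O(f) = (-9 + f)*(2*f) = 2*f*(-9 + f))
-138 + O(10)*(-9 - 1*(-52)) = -138 + (2*10*(-9 + 10))*(-9 - 1*(-52)) = -138 + (2*10*1)*(-9 + 52) = -138 + 20*43 = -138 + 860 = 722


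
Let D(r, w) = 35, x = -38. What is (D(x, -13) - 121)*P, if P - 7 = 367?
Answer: -32164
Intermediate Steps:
P = 374 (P = 7 + 367 = 374)
(D(x, -13) - 121)*P = (35 - 121)*374 = -86*374 = -32164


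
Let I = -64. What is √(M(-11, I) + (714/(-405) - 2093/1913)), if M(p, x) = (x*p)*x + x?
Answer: I*√334388672969055/86085 ≈ 212.42*I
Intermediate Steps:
M(p, x) = x + p*x² (M(p, x) = (p*x)*x + x = p*x² + x = x + p*x²)
√(M(-11, I) + (714/(-405) - 2093/1913)) = √(-64*(1 - 11*(-64)) + (714/(-405) - 2093/1913)) = √(-64*(1 + 704) + (714*(-1/405) - 2093*1/1913)) = √(-64*705 + (-238/135 - 2093/1913)) = √(-45120 - 737849/258255) = √(-11653203449/258255) = I*√334388672969055/86085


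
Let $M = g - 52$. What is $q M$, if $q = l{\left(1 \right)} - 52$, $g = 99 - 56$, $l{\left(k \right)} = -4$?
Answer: $504$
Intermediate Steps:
$g = 43$
$M = -9$ ($M = 43 - 52 = -9$)
$q = -56$ ($q = -4 - 52 = -56$)
$q M = \left(-56\right) \left(-9\right) = 504$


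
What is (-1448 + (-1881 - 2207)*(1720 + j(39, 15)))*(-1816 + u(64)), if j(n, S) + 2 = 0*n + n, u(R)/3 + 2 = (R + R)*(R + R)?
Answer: -340021749120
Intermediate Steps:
u(R) = -6 + 12*R**2 (u(R) = -6 + 3*((R + R)*(R + R)) = -6 + 3*((2*R)*(2*R)) = -6 + 3*(4*R**2) = -6 + 12*R**2)
j(n, S) = -2 + n (j(n, S) = -2 + (0*n + n) = -2 + (0 + n) = -2 + n)
(-1448 + (-1881 - 2207)*(1720 + j(39, 15)))*(-1816 + u(64)) = (-1448 + (-1881 - 2207)*(1720 + (-2 + 39)))*(-1816 + (-6 + 12*64**2)) = (-1448 - 4088*(1720 + 37))*(-1816 + (-6 + 12*4096)) = (-1448 - 4088*1757)*(-1816 + (-6 + 49152)) = (-1448 - 7182616)*(-1816 + 49146) = -7184064*47330 = -340021749120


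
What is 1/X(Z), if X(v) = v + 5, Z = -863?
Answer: -1/858 ≈ -0.0011655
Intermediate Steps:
X(v) = 5 + v
1/X(Z) = 1/(5 - 863) = 1/(-858) = -1/858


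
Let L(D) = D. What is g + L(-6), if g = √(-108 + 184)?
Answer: -6 + 2*√19 ≈ 2.7178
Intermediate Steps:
g = 2*√19 (g = √76 = 2*√19 ≈ 8.7178)
g + L(-6) = 2*√19 - 6 = -6 + 2*√19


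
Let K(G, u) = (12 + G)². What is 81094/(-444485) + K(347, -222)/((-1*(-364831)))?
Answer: 27700066171/162161907035 ≈ 0.17082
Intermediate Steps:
81094/(-444485) + K(347, -222)/((-1*(-364831))) = 81094/(-444485) + (12 + 347)²/((-1*(-364831))) = 81094*(-1/444485) + 359²/364831 = -81094/444485 + 128881*(1/364831) = -81094/444485 + 128881/364831 = 27700066171/162161907035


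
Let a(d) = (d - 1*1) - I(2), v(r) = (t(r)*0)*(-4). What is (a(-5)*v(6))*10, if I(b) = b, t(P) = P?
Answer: 0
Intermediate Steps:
v(r) = 0 (v(r) = (r*0)*(-4) = 0*(-4) = 0)
a(d) = -3 + d (a(d) = (d - 1*1) - 1*2 = (d - 1) - 2 = (-1 + d) - 2 = -3 + d)
(a(-5)*v(6))*10 = ((-3 - 5)*0)*10 = -8*0*10 = 0*10 = 0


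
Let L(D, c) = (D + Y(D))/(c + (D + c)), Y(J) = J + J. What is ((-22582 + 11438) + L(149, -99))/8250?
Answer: -546503/404250 ≈ -1.3519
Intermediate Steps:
Y(J) = 2*J
L(D, c) = 3*D/(D + 2*c) (L(D, c) = (D + 2*D)/(c + (D + c)) = (3*D)/(D + 2*c) = 3*D/(D + 2*c))
((-22582 + 11438) + L(149, -99))/8250 = ((-22582 + 11438) + 3*149/(149 + 2*(-99)))/8250 = (-11144 + 3*149/(149 - 198))*(1/8250) = (-11144 + 3*149/(-49))*(1/8250) = (-11144 + 3*149*(-1/49))*(1/8250) = (-11144 - 447/49)*(1/8250) = -546503/49*1/8250 = -546503/404250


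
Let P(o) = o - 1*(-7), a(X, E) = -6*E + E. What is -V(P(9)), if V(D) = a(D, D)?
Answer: 80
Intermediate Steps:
a(X, E) = -5*E
P(o) = 7 + o (P(o) = o + 7 = 7 + o)
V(D) = -5*D
-V(P(9)) = -(-5)*(7 + 9) = -(-5)*16 = -1*(-80) = 80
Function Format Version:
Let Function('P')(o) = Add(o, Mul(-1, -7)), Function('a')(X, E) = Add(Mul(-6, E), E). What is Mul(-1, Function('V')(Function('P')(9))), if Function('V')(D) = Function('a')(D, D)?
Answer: 80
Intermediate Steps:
Function('a')(X, E) = Mul(-5, E)
Function('P')(o) = Add(7, o) (Function('P')(o) = Add(o, 7) = Add(7, o))
Function('V')(D) = Mul(-5, D)
Mul(-1, Function('V')(Function('P')(9))) = Mul(-1, Mul(-5, Add(7, 9))) = Mul(-1, Mul(-5, 16)) = Mul(-1, -80) = 80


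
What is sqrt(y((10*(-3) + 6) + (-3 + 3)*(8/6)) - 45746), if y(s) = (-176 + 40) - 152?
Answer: I*sqrt(46034) ≈ 214.56*I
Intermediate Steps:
y(s) = -288 (y(s) = -136 - 152 = -288)
sqrt(y((10*(-3) + 6) + (-3 + 3)*(8/6)) - 45746) = sqrt(-288 - 45746) = sqrt(-46034) = I*sqrt(46034)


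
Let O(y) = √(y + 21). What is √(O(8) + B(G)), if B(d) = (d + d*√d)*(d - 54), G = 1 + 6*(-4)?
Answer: √(1771 + √29 + 1771*I*√23) ≈ 72.297 + 58.74*I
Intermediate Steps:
O(y) = √(21 + y)
G = -23 (G = 1 - 24 = -23)
B(d) = (-54 + d)*(d + d^(3/2)) (B(d) = (d + d^(3/2))*(-54 + d) = (-54 + d)*(d + d^(3/2)))
√(O(8) + B(G)) = √(√(21 + 8) + ((-23)² + (-23)^(5/2) - 54*(-23) - (-1242)*I*√23)) = √(√29 + (529 + 529*I*√23 + 1242 - (-1242)*I*√23)) = √(√29 + (529 + 529*I*√23 + 1242 + 1242*I*√23)) = √(√29 + (1771 + 1771*I*√23)) = √(1771 + √29 + 1771*I*√23)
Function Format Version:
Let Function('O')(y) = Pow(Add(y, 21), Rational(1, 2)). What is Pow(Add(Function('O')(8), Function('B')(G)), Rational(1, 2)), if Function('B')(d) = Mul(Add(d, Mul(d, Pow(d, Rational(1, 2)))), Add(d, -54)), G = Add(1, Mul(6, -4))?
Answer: Pow(Add(1771, Pow(29, Rational(1, 2)), Mul(1771, I, Pow(23, Rational(1, 2)))), Rational(1, 2)) ≈ Add(72.297, Mul(58.740, I))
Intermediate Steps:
Function('O')(y) = Pow(Add(21, y), Rational(1, 2))
G = -23 (G = Add(1, -24) = -23)
Function('B')(d) = Mul(Add(-54, d), Add(d, Pow(d, Rational(3, 2)))) (Function('B')(d) = Mul(Add(d, Pow(d, Rational(3, 2))), Add(-54, d)) = Mul(Add(-54, d), Add(d, Pow(d, Rational(3, 2)))))
Pow(Add(Function('O')(8), Function('B')(G)), Rational(1, 2)) = Pow(Add(Pow(Add(21, 8), Rational(1, 2)), Add(Pow(-23, 2), Pow(-23, Rational(5, 2)), Mul(-54, -23), Mul(-54, Pow(-23, Rational(3, 2))))), Rational(1, 2)) = Pow(Add(Pow(29, Rational(1, 2)), Add(529, Mul(529, I, Pow(23, Rational(1, 2))), 1242, Mul(-54, Mul(-23, I, Pow(23, Rational(1, 2)))))), Rational(1, 2)) = Pow(Add(Pow(29, Rational(1, 2)), Add(529, Mul(529, I, Pow(23, Rational(1, 2))), 1242, Mul(1242, I, Pow(23, Rational(1, 2))))), Rational(1, 2)) = Pow(Add(Pow(29, Rational(1, 2)), Add(1771, Mul(1771, I, Pow(23, Rational(1, 2))))), Rational(1, 2)) = Pow(Add(1771, Pow(29, Rational(1, 2)), Mul(1771, I, Pow(23, Rational(1, 2)))), Rational(1, 2))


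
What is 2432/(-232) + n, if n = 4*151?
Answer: 17212/29 ≈ 593.52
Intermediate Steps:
n = 604
2432/(-232) + n = 2432/(-232) + 604 = 2432*(-1/232) + 604 = -304/29 + 604 = 17212/29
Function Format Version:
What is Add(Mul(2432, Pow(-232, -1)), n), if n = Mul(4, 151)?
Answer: Rational(17212, 29) ≈ 593.52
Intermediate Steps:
n = 604
Add(Mul(2432, Pow(-232, -1)), n) = Add(Mul(2432, Pow(-232, -1)), 604) = Add(Mul(2432, Rational(-1, 232)), 604) = Add(Rational(-304, 29), 604) = Rational(17212, 29)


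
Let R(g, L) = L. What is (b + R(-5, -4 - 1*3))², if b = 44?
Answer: 1369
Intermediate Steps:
(b + R(-5, -4 - 1*3))² = (44 + (-4 - 1*3))² = (44 + (-4 - 3))² = (44 - 7)² = 37² = 1369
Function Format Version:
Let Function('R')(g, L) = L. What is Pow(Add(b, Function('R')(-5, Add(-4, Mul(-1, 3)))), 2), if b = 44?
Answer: 1369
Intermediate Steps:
Pow(Add(b, Function('R')(-5, Add(-4, Mul(-1, 3)))), 2) = Pow(Add(44, Add(-4, Mul(-1, 3))), 2) = Pow(Add(44, Add(-4, -3)), 2) = Pow(Add(44, -7), 2) = Pow(37, 2) = 1369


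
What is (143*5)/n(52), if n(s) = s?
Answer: 55/4 ≈ 13.750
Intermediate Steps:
(143*5)/n(52) = (143*5)/52 = 715*(1/52) = 55/4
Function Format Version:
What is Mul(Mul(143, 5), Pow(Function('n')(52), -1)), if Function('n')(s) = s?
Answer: Rational(55, 4) ≈ 13.750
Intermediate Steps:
Mul(Mul(143, 5), Pow(Function('n')(52), -1)) = Mul(Mul(143, 5), Pow(52, -1)) = Mul(715, Rational(1, 52)) = Rational(55, 4)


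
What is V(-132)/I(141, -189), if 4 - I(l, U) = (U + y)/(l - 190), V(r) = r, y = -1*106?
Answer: 196/3 ≈ 65.333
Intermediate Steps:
y = -106
I(l, U) = 4 - (-106 + U)/(-190 + l) (I(l, U) = 4 - (U - 106)/(l - 190) = 4 - (-106 + U)/(-190 + l))
V(-132)/I(141, -189) = -132*(-190 + 141)/(-654 - 1*(-189) + 4*141) = -132*(-49/(-654 + 189 + 564)) = -132/((-1/49*99)) = -132/(-99/49) = -132*(-49/99) = 196/3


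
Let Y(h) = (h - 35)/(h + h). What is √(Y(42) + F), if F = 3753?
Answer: √135111/6 ≈ 61.262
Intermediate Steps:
Y(h) = (-35 + h)/(2*h) (Y(h) = (-35 + h)/((2*h)) = (-35 + h)*(1/(2*h)) = (-35 + h)/(2*h))
√(Y(42) + F) = √((½)*(-35 + 42)/42 + 3753) = √((½)*(1/42)*7 + 3753) = √(1/12 + 3753) = √(45037/12) = √135111/6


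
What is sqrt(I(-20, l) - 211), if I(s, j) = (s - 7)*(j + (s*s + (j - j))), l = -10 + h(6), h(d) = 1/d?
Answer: I*sqrt(42982)/2 ≈ 103.66*I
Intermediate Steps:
l = -59/6 (l = -10 + 1/6 = -59/6 ≈ -9.8333)
I(s, j) = (-7 + s)*(j + s**2) (I(s, j) = (-7 + s)*(j + (s**2 + 0)) = (-7 + s)*(j + s**2))
sqrt(I(-20, l) - 211) = sqrt(((-20)**3 - 7*(-59/6) - 7*(-20)**2 - 59/6*(-20)) - 211) = sqrt((-8000 + 413/6 - 7*400 + 590/3) - 211) = sqrt((-8000 + 413/6 - 2800 + 590/3) - 211) = sqrt(-21069/2 - 211) = sqrt(-21491/2) = I*sqrt(42982)/2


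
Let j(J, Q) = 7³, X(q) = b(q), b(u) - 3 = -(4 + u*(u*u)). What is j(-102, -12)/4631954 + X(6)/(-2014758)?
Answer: 424049003/2333066594283 ≈ 0.00018176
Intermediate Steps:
b(u) = -1 - u³ (b(u) = 3 - (4 + u*(u*u)) = 3 - (4 + u*u²) = 3 - (4 + u³) = 3 + (-4 - u³) = -1 - u³)
X(q) = -1 - q³
j(J, Q) = 343
j(-102, -12)/4631954 + X(6)/(-2014758) = 343/4631954 + (-1 - 1*6³)/(-2014758) = 343*(1/4631954) + (-1 - 1*216)*(-1/2014758) = 343/4631954 + (-1 - 216)*(-1/2014758) = 343/4631954 - 217*(-1/2014758) = 343/4631954 + 217/2014758 = 424049003/2333066594283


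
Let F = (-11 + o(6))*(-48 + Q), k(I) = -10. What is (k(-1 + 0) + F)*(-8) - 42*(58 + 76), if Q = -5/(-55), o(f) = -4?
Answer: -124268/11 ≈ -11297.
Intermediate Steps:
Q = 1/11 (Q = -5*(-1/55) = 1/11 ≈ 0.090909)
F = 7905/11 (F = (-11 - 4)*(-48 + 1/11) = -15*(-527/11) = 7905/11 ≈ 718.64)
(k(-1 + 0) + F)*(-8) - 42*(58 + 76) = (-10 + 7905/11)*(-8) - 42*(58 + 76) = (7795/11)*(-8) - 42*134 = -62360/11 - 5628 = -124268/11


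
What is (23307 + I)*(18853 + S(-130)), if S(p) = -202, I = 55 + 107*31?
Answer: 497590029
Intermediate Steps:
I = 3372 (I = 55 + 3317 = 3372)
(23307 + I)*(18853 + S(-130)) = (23307 + 3372)*(18853 - 202) = 26679*18651 = 497590029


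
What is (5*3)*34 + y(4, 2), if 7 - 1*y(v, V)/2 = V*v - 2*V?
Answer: 516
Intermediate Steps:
y(v, V) = 14 + 4*V - 2*V*v (y(v, V) = 14 - 2*(V*v - 2*V) = 14 - 2*(-2*V + V*v) = 14 + (4*V - 2*V*v) = 14 + 4*V - 2*V*v)
(5*3)*34 + y(4, 2) = (5*3)*34 + (14 + 4*2 - 2*2*4) = 15*34 + (14 + 8 - 16) = 510 + 6 = 516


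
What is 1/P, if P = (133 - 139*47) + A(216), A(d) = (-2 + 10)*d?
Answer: -1/4672 ≈ -0.00021404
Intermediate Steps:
A(d) = 8*d
P = -4672 (P = (133 - 139*47) + 8*216 = (133 - 6533) + 1728 = -6400 + 1728 = -4672)
1/P = 1/(-4672) = -1/4672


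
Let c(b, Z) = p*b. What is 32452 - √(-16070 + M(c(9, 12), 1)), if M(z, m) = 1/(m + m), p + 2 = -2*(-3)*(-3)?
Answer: 32452 - 3*I*√7142/2 ≈ 32452.0 - 126.77*I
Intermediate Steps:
p = -20 (p = -2 - 2*(-3)*(-3) = -2 + 6*(-3) = -2 - 18 = -20)
c(b, Z) = -20*b
M(z, m) = 1/(2*m)
32452 - √(-16070 + M(c(9, 12), 1)) = 32452 - √(-16070 + (½)/1) = 32452 - √(-16070 + (½)*1) = 32452 - √(-16070 + ½) = 32452 - √(-32139/2) = 32452 - 3*I*√7142/2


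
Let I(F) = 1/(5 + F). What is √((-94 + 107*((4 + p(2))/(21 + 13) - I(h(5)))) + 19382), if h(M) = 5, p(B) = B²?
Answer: √557841570/170 ≈ 138.93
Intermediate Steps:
√((-94 + 107*((4 + p(2))/(21 + 13) - I(h(5)))) + 19382) = √((-94 + 107*((4 + 2²)/(21 + 13) - 1/(5 + 5))) + 19382) = √((-94 + 107*((4 + 4)/34 - 1/10)) + 19382) = √((-94 + 107*(8*(1/34) - 1*⅒)) + 19382) = √((-94 + 107*(4/17 - ⅒)) + 19382) = √((-94 + 107*(23/170)) + 19382) = √((-94 + 2461/170) + 19382) = √(-13519/170 + 19382) = √(3281421/170) = √557841570/170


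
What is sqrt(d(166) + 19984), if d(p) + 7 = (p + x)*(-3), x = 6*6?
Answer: sqrt(19371) ≈ 139.18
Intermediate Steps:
x = 36
d(p) = -115 - 3*p (d(p) = -7 + (p + 36)*(-3) = -7 + (36 + p)*(-3) = -7 + (-108 - 3*p) = -115 - 3*p)
sqrt(d(166) + 19984) = sqrt((-115 - 3*166) + 19984) = sqrt((-115 - 498) + 19984) = sqrt(-613 + 19984) = sqrt(19371)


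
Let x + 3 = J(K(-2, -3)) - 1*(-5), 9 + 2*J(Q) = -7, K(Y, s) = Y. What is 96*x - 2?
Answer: -578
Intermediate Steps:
J(Q) = -8 (J(Q) = -9/2 + (½)*(-7) = -9/2 - 7/2 = -8)
x = -6 (x = -3 + (-8 - 1*(-5)) = -3 + (-8 + 5) = -3 - 3 = -6)
96*x - 2 = 96*(-6) - 2 = -576 - 2 = -578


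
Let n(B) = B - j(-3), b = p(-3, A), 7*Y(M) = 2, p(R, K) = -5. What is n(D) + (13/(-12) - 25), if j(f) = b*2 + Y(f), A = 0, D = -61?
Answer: -6499/84 ≈ -77.369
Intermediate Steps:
Y(M) = 2/7 (Y(M) = (⅐)*2 = 2/7)
b = -5
j(f) = -68/7 (j(f) = -5*2 + 2/7 = -10 + 2/7 = -68/7)
n(B) = 68/7 + B (n(B) = B - 1*(-68/7) = B + 68/7 = 68/7 + B)
n(D) + (13/(-12) - 25) = (68/7 - 61) + (13/(-12) - 25) = -359/7 + (13*(-1/12) - 25) = -359/7 + (-13/12 - 25) = -359/7 - 313/12 = -6499/84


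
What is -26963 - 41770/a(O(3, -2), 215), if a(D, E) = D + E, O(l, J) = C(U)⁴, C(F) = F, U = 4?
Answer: -12741343/471 ≈ -27052.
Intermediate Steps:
O(l, J) = 256 (O(l, J) = 4⁴ = 256)
-26963 - 41770/a(O(3, -2), 215) = -26963 - 41770/(256 + 215) = -26963 - 41770/471 = -12741343/471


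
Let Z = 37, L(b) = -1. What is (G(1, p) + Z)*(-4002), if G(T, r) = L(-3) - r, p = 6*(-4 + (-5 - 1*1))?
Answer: -384192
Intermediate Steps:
p = -60 (p = 6*(-4 + (-5 - 1)) = 6*(-4 - 6) = 6*(-10) = -60)
G(T, r) = -1 - r
(G(1, p) + Z)*(-4002) = ((-1 - 1*(-60)) + 37)*(-4002) = ((-1 + 60) + 37)*(-4002) = (59 + 37)*(-4002) = 96*(-4002) = -384192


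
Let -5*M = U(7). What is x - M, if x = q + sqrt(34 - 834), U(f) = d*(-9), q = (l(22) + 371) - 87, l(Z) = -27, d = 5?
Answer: 248 + 20*I*sqrt(2) ≈ 248.0 + 28.284*I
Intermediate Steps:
q = 257 (q = (-27 + 371) - 87 = 344 - 87 = 257)
U(f) = -45 (U(f) = 5*(-9) = -45)
M = 9 (M = -1/5*(-45) = 9)
x = 257 + 20*I*sqrt(2) (x = 257 + sqrt(34 - 834) = 257 + sqrt(-800) = 257 + 20*I*sqrt(2) ≈ 257.0 + 28.284*I)
x - M = (257 + 20*I*sqrt(2)) - 1*9 = (257 + 20*I*sqrt(2)) - 9 = 248 + 20*I*sqrt(2)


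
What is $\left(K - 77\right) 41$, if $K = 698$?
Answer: $25461$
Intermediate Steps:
$\left(K - 77\right) 41 = \left(698 - 77\right) 41 = 621 \cdot 41 = 25461$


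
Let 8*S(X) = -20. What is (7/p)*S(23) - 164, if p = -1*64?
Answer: -20957/128 ≈ -163.73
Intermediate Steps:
p = -64
S(X) = -5/2 (S(X) = (⅛)*(-20) = -5/2)
(7/p)*S(23) - 164 = (7/(-64))*(-5/2) - 164 = (7*(-1/64))*(-5/2) - 164 = -7/64*(-5/2) - 164 = 35/128 - 164 = -20957/128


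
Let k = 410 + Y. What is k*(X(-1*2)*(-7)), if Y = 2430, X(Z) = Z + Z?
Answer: 79520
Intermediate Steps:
X(Z) = 2*Z
k = 2840 (k = 410 + 2430 = 2840)
k*(X(-1*2)*(-7)) = 2840*((2*(-1*2))*(-7)) = 2840*((2*(-2))*(-7)) = 2840*(-4*(-7)) = 2840*28 = 79520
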